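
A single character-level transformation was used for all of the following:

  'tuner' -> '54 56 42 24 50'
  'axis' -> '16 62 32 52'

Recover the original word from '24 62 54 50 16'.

t(#20)→54 and u(#21)→56: differences scale by 2, so n = 2·pos + 14. The formula is n = 2×(alphabet index, a=1) + 14.
Undoing it on 24 62 54 50 16: 24→(24−14)÷2=5=e, 62→(62−14)÷2=24=x, 54→(54−14)÷2=20=t, 50→(50−14)÷2=18=r, 16→(16−14)÷2=1=a.

extra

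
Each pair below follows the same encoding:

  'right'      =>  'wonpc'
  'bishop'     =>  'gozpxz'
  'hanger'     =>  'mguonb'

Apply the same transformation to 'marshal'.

In right: r→w is +5, i→o is +6, g→n is +7, h→p is +8 — the shift increases by 1 each position. The shift increases by 1 at each position, starting from +5: 5, 6, 7, ….
On marshal: m+5=r, a+6=g, r+7=y, s+8=a, h+9=q, a+10=k, l+11=w.

rgyaqkw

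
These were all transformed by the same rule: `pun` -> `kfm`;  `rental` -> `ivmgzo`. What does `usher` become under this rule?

fhsvi

Each pair mirrors across the alphabet (p↔k, u↔f, n↔m): positions sum to 25. This is the alphabet-reversal cipher (Atbash): a becomes z, b becomes y, etc.
On usher: u↔f, s↔h, h↔s, e↔v, r↔i.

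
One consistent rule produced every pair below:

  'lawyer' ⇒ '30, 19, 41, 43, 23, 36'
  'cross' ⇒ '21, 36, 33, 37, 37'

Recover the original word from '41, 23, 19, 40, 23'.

weave

Each letter is replaced by its alphabet position (a=1..z=26) + 18.
Reversing it on 41, 23, 19, 40, 23: 41→(41−18)÷1=23=w, 23→(23−18)÷1=5=e, 19→(19−18)÷1=1=a, 40→(40−18)÷1=22=v, 23→(23−18)÷1=5=e.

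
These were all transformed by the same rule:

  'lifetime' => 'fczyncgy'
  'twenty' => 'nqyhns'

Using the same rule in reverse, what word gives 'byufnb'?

health

Compare letters: l→f is +20, i→c is +20, f→z is +20 — a constant shift. It's a constant shift of +20 (ROT20).
Undoing it on byufnb: b−20=h, y−20=e, u−20=a, f−20=l, n−20=t, b−20=h.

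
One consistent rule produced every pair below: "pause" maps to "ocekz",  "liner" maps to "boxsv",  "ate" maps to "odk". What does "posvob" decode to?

relief

The output letters match the input read backwards, each shifted +10: pause reversed is esuap. Read the word backwards and shift each letter +10.
Reversing it on posvob: shift back: p−10=f, o−10=e, s−10=i, v−10=l, o−10=e, b−10=r → feiler; then reverse → relief.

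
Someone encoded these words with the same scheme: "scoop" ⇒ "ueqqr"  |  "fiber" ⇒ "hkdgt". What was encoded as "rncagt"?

Compare letters: s→u is +2, c→e is +2, o→q is +2 — a constant shift. Every letter moves 2 places later in the alphabet, wrapping around z→a.
Reversing it on rncagt: r−2=p, n−2=l, c−2=a, a−2=y, g−2=e, t−2=r.

player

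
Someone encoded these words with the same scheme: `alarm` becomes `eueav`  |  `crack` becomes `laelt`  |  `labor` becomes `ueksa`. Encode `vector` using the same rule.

eilcsa

The shift depends on letter class: consonant l→u is +9, but vowel a→e is +4. The rule splits by letter class: vowels +4, consonants +9.
On vector: v(cons)+9=e, e(vowel)+4=i, c(cons)+9=l, t(cons)+9=c, o(vowel)+4=s, r(cons)+9=a.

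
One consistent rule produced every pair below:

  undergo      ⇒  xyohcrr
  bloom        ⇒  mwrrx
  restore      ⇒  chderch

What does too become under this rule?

The shift depends on letter class: consonant n→y is +11, but vowel u→x is +3. Two shifts are in play — +3 for a/e/i/o/u, +11 for every other letter.
For too: t(cons)+11=e, o(vowel)+3=r, o(vowel)+3=r.

err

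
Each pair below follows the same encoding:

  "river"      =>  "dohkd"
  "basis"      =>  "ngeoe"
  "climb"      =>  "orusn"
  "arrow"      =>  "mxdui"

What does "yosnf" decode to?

might

Shifts by position in river: pos 0: r→d (+12), pos 1: i→o (+6), pos 2: v→h (+12), pos 3: e→k (+6) — repeating every 2. The shifts repeat in a cycle of length 2: positions 0,1,… shift by +12, +6, then the pattern repeats.
Decoding yosnf: y−12=m, o−6=i, s−12=g, n−6=h, f−12=t.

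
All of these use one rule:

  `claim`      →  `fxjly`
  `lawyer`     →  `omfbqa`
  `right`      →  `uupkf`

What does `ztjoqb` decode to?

whales

It's a Vigenère-style cipher with numeric key [3,12,9]: position i shifts by key[i mod 3].
Decoding ztjoqb: z−3=w, t−12=h, j−9=a, o−3=l, q−12=e, b−9=s.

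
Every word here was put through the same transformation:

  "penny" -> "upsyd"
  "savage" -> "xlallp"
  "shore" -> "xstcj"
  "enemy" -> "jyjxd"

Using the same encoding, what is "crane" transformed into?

hcfyj

Shifts by position in penny: pos 0: p→u (+5), pos 1: e→p (+11), pos 2: n→s (+5), pos 3: n→y (+11) — repeating every 2. It's a Vigenère-style cipher with numeric key [5,11]: position i shifts by key[i mod 2].
For crane: c+5=h, r+11=c, a+5=f, n+11=y, e+5=j.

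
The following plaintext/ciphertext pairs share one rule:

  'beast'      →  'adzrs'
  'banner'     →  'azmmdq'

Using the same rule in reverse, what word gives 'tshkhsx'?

Compare letters: b→a is +25, e→d is +25, a→z is +25 — a constant shift. This is a Caesar cipher with shift 25.
Decoding tshkhsx: t−25=u, s−25=t, h−25=i, k−25=l, h−25=i, s−25=t, x−25=y.

utility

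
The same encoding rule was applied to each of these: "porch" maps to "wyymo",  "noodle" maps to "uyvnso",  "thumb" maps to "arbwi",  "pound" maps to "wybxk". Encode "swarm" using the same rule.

The shifts repeat in a cycle of length 2: positions 0,1,… shift by +7, +10, then the pattern repeats.
For swarm: s+7=z, w+10=g, a+7=h, r+10=b, m+7=t.

zghbt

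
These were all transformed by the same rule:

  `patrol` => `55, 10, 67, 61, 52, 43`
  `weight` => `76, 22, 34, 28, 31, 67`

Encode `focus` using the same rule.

25, 52, 16, 70, 64

p(#16)→55 and a(#1)→10: differences scale by 3, so n = 3·pos + 7. With a=1..z=26, the number is 3·pos + 7.
For focus: f=6→25, o=15→52, c=3→16, u=21→70, s=19→64.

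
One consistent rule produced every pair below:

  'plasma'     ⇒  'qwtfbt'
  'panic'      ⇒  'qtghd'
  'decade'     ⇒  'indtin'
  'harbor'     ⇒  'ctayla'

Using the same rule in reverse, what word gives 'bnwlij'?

p(15)→q(16) and l(11)→w(22) fit y≡5x+19 (mod 26); the inverse of 5 mod 26 is 21. Treating letters as 0–25, the rule is x ↦ 5x + 19 (mod 26).
Reversing it on bnwlij: b(1)→21·(1−19)≡12=m; n(13)→21·(13−19)≡4=e; w(22)→21·(22−19)≡11=l; l(11)→21·(11−19)≡14=o; i(8)→21·(8−19)≡3=d; j(9)→21·(9−19)≡24=y (all mod 26).

melody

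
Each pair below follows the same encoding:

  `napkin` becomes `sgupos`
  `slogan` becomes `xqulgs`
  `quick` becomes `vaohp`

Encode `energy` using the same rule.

The shift depends on letter class: consonant n→s is +5, but vowel a→g is +6. The rule splits by letter class: vowels +6, consonants +5.
For energy: e(vowel)+6=k, n(cons)+5=s, e(vowel)+6=k, r(cons)+5=w, g(cons)+5=l, y(cons)+5=d.

kskwld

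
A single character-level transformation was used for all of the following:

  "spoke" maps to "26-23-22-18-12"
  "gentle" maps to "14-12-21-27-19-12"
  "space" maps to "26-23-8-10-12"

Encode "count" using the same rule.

10-22-28-21-27

s is letter #19 and maps to 26: an offset of 7. Letters become their 1-based position plus 7 (so a→8, b→9, …).
On count: c=3→10, o=15→22, u=21→28, n=14→21, t=20→27.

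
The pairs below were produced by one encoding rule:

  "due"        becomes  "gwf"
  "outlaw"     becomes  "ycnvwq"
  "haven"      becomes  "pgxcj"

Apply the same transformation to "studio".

qkfwvu

The output letters match the input read backwards, each shifted +2: due reversed is eud. Read the word backwards and shift each letter +2.
For studio: reverse → oiduts; then shift: o+2=q, i+2=k, d+2=f, u+2=w, t+2=v, s+2=u.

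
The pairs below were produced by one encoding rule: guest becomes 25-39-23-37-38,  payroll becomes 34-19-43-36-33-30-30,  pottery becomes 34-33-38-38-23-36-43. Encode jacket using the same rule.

28-19-21-29-23-38

g is letter #7 and maps to 25: an offset of 18. The number is (letter's place in the alphabet, a=1) + 18.
For jacket: j=10→28, a=1→19, c=3→21, k=11→29, e=5→23, t=20→38.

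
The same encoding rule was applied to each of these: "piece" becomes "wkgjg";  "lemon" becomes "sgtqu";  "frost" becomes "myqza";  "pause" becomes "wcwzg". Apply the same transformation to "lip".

skw

The shift depends on letter class: consonant p→w is +7, but vowel i→k is +2. The rule splits by letter class: vowels +2, consonants +7.
Applying it to lip: l(cons)+7=s, i(vowel)+2=k, p(cons)+7=w.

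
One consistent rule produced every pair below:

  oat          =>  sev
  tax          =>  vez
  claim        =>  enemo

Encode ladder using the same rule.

Vowels shift forward by 4 and consonants shift forward by 2.
On ladder: l(cons)+2=n, a(vowel)+4=e, d(cons)+2=f, d(cons)+2=f, e(vowel)+4=i, r(cons)+2=t.

neffit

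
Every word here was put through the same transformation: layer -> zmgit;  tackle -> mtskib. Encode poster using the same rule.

zmbawx

Two steps: reverse the string, then apply a Caesar shift of +8.
On poster: reverse → retsop; then shift: r+8=z, e+8=m, t+8=b, s+8=a, o+8=w, p+8=x.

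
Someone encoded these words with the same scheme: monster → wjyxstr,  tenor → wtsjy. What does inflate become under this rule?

jyfqksn

The output letters match the input read backwards, each shifted +5: monster reversed is retsnom. Two steps: reverse the string, then apply a Caesar shift of +5.
For inflate: reverse → etalfni; then shift: e+5=j, t+5=y, a+5=f, l+5=q, f+5=k, n+5=s, i+5=n.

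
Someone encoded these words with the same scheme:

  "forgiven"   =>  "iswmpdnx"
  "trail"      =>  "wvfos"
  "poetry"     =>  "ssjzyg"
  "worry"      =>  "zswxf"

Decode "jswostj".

The shift increases by 1 at each position, starting from +3: 3, 4, 5, ….
Decoding jswostj: j−3=g, s−4=o, w−5=r, o−6=i, s−7=l, t−8=l, j−9=a.

gorilla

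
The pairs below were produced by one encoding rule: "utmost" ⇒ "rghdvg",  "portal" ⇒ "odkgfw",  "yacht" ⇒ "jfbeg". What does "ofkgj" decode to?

party

Treating letters as 0–25, the rule is x ↦ 11x + 5 (mod 26).
Decoding ofkgj: o(14)→19·(14−5)≡15=p; f(5)→19·(5−5)≡0=a; k(10)→19·(10−5)≡17=r; g(6)→19·(6−5)≡19=t; j(9)→19·(9−5)≡24=y (all mod 26).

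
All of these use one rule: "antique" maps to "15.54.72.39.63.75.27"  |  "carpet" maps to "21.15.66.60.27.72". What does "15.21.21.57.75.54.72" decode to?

a(#1)→15 and n(#14)→54: differences scale by 3, so n = 3·pos + 12. The formula is n = 3×(alphabet index, a=1) + 12.
Decoding 15.21.21.57.75.54.72: 15→(15−12)÷3=1=a, 21→(21−12)÷3=3=c, 21→(21−12)÷3=3=c, 57→(57−12)÷3=15=o, 75→(75−12)÷3=21=u, 54→(54−12)÷3=14=n, 72→(72−12)÷3=20=t.

account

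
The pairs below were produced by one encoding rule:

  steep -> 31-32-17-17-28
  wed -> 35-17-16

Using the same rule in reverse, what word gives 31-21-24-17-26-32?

silent

s is letter #19 and maps to 31: an offset of 12. Letters become their 1-based position plus 12 (so a→13, b→14, …).
Decoding 31-21-24-17-26-32: 31→(31−12)÷1=19=s, 21→(21−12)÷1=9=i, 24→(24−12)÷1=12=l, 17→(17−12)÷1=5=e, 26→(26−12)÷1=14=n, 32→(32−12)÷1=20=t.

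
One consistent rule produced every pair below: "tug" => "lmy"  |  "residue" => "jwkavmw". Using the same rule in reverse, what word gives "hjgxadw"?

profile

This is a Caesar cipher with shift 18.
Decoding hjgxadw: h−18=p, j−18=r, g−18=o, x−18=f, a−18=i, d−18=l, w−18=e.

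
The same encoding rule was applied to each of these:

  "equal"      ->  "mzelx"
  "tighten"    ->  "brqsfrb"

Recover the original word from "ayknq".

In equal: e→m is +8, q→z is +9, u→e is +10, a→l is +11 — the shift increases by 1 each position. Each letter shifts forward by (position + 8), i.e. 8, 9, 10, … — the shift grows by one for each successive letter.
Reversing it on ayknq: a−8=s, y−9=p, k−10=a, n−11=c, q−12=e.

space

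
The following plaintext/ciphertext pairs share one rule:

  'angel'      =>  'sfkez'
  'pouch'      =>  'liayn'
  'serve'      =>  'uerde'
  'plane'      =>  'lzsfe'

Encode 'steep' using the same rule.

a(0)→s(18) and n(13)→f(5) fit y≡3x+18 (mod 26); the inverse of 3 mod 26 is 9. Treating letters as 0–25, the rule is x ↦ 3x + 18 (mod 26).
For steep: s(18)→3·18+18≡20=u; t(19)→3·19+18≡23=x; e(4)→3·4+18≡4=e; e(4)→3·4+18≡4=e; p(15)→3·15+18≡11=l (all mod 26).

uxeel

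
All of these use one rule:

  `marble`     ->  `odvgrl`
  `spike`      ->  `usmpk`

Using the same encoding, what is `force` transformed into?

hrvhk

In marble: m→o is +2, a→d is +3, r→v is +4, b→g is +5 — the shift increases by 1 each position. Each letter shifts forward by (position + 2), i.e. 2, 3, 4, … — the shift grows by one for each successive letter.
On force: f+2=h, o+3=r, r+4=v, c+5=h, e+6=k.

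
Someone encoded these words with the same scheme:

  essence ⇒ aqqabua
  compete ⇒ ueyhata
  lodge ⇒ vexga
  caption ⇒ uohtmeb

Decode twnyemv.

e(4)→a(0) and s(18)→q(16) fit y≡3x+14 (mod 26); the inverse of 3 mod 26 is 9. This is an affine cipher: with a=0,…,z=25, each position x becomes (3x+14) mod 26.
Reversing it on twnyemv: t(19)→9·(19−14)≡19=t; w(22)→9·(22−14)≡20=u; n(13)→9·(13−14)≡17=r; y(24)→9·(24−14)≡12=m; e(4)→9·(4−14)≡14=o; m(12)→9·(12−14)≡8=i; v(21)→9·(21−14)≡11=l (all mod 26).

turmoil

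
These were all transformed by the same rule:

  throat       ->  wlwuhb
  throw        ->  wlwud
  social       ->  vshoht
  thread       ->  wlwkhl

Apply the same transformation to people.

sitvsm

In throat: t→w is +3, h→l is +4, r→w is +5, o→u is +6 — the shift increases by 1 each position. The shift increases by 1 at each position, starting from +3: 3, 4, 5, ….
For people: p+3=s, e+4=i, o+5=t, p+6=v, l+7=s, e+8=m.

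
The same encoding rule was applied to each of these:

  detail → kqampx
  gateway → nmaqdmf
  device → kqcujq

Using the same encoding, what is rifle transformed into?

yumxl

Shifts by position in detail: pos 0: d→k (+7), pos 1: e→q (+12), pos 2: t→a (+7), pos 3: a→m (+12) — repeating every 2. It's a Vigenère-style cipher with numeric key [7,12]: position i shifts by key[i mod 2].
For rifle: r+7=y, i+12=u, f+7=m, l+12=x, e+7=l.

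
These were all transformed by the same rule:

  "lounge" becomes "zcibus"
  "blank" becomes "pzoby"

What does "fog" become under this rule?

tcu

Compare letters: l→z is +14, o→c is +14, u→i is +14 — a constant shift. Every letter moves 14 places later in the alphabet, wrapping around z→a.
Applying it to fog: f+14=t, o+14=c, g+14=u.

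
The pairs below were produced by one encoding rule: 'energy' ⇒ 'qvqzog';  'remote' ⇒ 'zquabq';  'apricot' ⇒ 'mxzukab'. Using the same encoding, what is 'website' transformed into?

eqjaubq

The shift depends on letter class: consonant n→v is +8, but vowel e→q is +12. Two shifts are in play — +12 for a/e/i/o/u, +8 for every other letter.
Applying it to website: w(cons)+8=e, e(vowel)+12=q, b(cons)+8=j, s(cons)+8=a, i(vowel)+12=u, t(cons)+8=b, e(vowel)+12=q.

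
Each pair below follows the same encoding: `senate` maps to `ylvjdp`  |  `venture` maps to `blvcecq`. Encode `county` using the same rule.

ivcwdj

In senate: s→y is +6, e→l is +7, n→v is +8, a→j is +9 — the shift increases by 1 each position. The shift increases by 1 at each position, starting from +6: 6, 7, 8, ….
On county: c+6=i, o+7=v, u+8=c, n+9=w, t+10=d, y+11=j.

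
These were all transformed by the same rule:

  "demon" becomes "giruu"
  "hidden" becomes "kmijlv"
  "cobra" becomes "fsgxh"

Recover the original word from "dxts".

The shift increases by 1 at each position, starting from +3: 3, 4, 5, ….
Undoing it on dxts: d−3=a, x−4=t, t−5=o, s−6=m.

atom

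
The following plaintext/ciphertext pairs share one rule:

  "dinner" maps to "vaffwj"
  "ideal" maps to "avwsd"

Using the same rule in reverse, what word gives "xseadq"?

family

Compare letters: d→v is +18, i→a is +18, n→f is +18 — a constant shift. Every letter moves 18 places later in the alphabet, wrapping around z→a.
Undoing it on xseadq: x−18=f, s−18=a, e−18=m, a−18=i, d−18=l, q−18=y.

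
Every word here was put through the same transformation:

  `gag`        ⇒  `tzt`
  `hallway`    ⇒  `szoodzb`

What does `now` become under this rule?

This is the alphabet-reversal cipher (Atbash): a becomes z, b becomes y, etc.
Applying it to now: n↔m, o↔l, w↔d.

mld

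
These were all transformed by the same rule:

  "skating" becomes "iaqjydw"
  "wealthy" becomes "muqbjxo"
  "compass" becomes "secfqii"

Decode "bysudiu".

license

Compare letters: s→i is +16, k→a is +16, a→q is +16 — a constant shift. It's a constant shift of +16 (ROT16).
Decoding bysudiu: b−16=l, y−16=i, s−16=c, u−16=e, d−16=n, i−16=s, u−16=e.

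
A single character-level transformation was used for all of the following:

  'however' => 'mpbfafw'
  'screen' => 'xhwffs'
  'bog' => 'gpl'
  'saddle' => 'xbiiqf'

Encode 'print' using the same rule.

uwjsy

The shift depends on letter class: consonant h→m is +5, but vowel o→p is +1. Two shifts are in play — +1 for a/e/i/o/u, +5 for every other letter.
On print: p(cons)+5=u, r(cons)+5=w, i(vowel)+1=j, n(cons)+5=s, t(cons)+5=y.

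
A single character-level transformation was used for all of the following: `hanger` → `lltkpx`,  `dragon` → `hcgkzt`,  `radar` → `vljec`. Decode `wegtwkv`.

The shifts repeat in a cycle of length 3: positions 0,1,… shift by +4, +11, +6, then the pattern repeats.
Decoding wegtwkv: w−4=s, e−11=t, g−6=a, t−4=p, w−11=l, k−6=e, v−4=r.

stapler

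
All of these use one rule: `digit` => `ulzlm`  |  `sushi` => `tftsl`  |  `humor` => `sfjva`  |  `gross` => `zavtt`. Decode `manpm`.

This is an affine cipher: with a=0,…,z=25, each position x becomes (19x+15) mod 26.
Reversing it on manpm: m(12)→11·(12−15)≡19=t; a(0)→11·(0−15)≡17=r; n(13)→11·(13−15)≡4=e; p(15)→11·(15−15)≡0=a; m(12)→11·(12−15)≡19=t (all mod 26).

treat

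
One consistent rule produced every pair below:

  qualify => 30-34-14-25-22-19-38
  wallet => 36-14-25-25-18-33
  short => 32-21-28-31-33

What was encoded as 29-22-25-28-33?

pilot

The number is (letter's place in the alphabet, a=1) + 13.
Undoing it on 29-22-25-28-33: 29→(29−13)÷1=16=p, 22→(22−13)÷1=9=i, 25→(25−13)÷1=12=l, 28→(28−13)÷1=15=o, 33→(33−13)÷1=20=t.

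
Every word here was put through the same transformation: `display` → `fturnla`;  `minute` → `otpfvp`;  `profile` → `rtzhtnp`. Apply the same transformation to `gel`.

The shift depends on letter class: consonant d→f is +2, but vowel i→t is +11. Two shifts are in play — +11 for a/e/i/o/u, +2 for every other letter.
On gel: g(cons)+2=i, e(vowel)+11=p, l(cons)+2=n.

ipn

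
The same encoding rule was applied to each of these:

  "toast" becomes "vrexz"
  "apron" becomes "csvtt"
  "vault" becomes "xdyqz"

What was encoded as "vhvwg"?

terra

In toast: t→v is +2, o→r is +3, a→e is +4, s→x is +5 — the shift increases by 1 each position. The shift increases by 1 at each position, starting from +2: 2, 3, 4, ….
Undoing it on vhvwg: v−2=t, h−3=e, v−4=r, w−5=r, g−6=a.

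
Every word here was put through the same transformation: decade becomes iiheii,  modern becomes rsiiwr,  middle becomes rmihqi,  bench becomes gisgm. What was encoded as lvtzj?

grove

A repeating key of period 2 is used — shifts +5, +4 over and over.
Undoing it on lvtzj: l−5=g, v−4=r, t−5=o, z−4=v, j−5=e.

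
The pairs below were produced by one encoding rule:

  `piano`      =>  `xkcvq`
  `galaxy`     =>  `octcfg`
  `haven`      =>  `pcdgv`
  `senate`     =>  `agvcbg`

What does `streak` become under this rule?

abzgcs

The shift depends on letter class: consonant p→x is +8, but vowel i→k is +2. Two shifts are in play — +2 for a/e/i/o/u, +8 for every other letter.
On streak: s(cons)+8=a, t(cons)+8=b, r(cons)+8=z, e(vowel)+2=g, a(vowel)+2=c, k(cons)+8=s.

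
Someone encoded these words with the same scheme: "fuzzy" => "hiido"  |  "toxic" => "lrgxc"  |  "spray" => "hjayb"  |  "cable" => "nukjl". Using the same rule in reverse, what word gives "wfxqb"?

The output letters match the input read backwards, each shifted +9: fuzzy reversed is yzzuf. Read the word backwards and shift each letter +9.
Undoing it on wfxqb: shift back: w−9=n, f−9=w, x−9=o, q−9=h, b−9=s → nwohs; then reverse → shown.

shown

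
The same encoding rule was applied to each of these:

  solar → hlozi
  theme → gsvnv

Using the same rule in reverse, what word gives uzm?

fan

Each pair mirrors across the alphabet (s↔h, o↔l, l↔o): positions sum to 25. Each letter is replaced by its mirror in the alphabet: a↔z, b↔y, c↔x, and so on (the Atbash cipher).
Decoding uzm: u↔f, z↔a, m↔n.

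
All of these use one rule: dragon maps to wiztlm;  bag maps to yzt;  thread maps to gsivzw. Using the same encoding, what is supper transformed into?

Each pair mirrors across the alphabet (d↔w, r↔i, a↔z): positions sum to 25. Letters are reflected about the middle of the alphabet (position → 25−position): Atbash.
Applying it to supper: s↔h, u↔f, p↔k, p↔k, e↔v, r↔i.

hfkkvi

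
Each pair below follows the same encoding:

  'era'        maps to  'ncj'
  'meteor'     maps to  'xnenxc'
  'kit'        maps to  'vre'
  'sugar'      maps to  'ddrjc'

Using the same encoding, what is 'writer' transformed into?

The shift depends on letter class: consonant r→c is +11, but vowel e→n is +9. Vowels shift forward by 9 and consonants shift forward by 11.
On writer: w(cons)+11=h, r(cons)+11=c, i(vowel)+9=r, t(cons)+11=e, e(vowel)+9=n, r(cons)+11=c.

hcrenc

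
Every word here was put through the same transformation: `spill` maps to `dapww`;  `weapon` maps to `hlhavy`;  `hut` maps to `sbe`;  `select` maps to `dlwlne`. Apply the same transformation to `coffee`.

nvqqll

The shift depends on letter class: consonant s→d is +11, but vowel i→p is +7. Two shifts are in play — +7 for a/e/i/o/u, +11 for every other letter.
For coffee: c(cons)+11=n, o(vowel)+7=v, f(cons)+11=q, f(cons)+11=q, e(vowel)+7=l, e(vowel)+7=l.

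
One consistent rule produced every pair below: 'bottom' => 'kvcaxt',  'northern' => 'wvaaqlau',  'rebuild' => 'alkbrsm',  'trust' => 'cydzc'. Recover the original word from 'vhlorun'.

machine

Shifts by position in bottom: pos 0: b→k (+9), pos 1: o→v (+7), pos 2: t→c (+9), pos 3: t→a (+7) — repeating every 2. It's a Vigenère-style cipher with numeric key [9,7]: position i shifts by key[i mod 2].
Decoding vhlorun: v−9=m, h−7=a, l−9=c, o−7=h, r−9=i, u−7=n, n−9=e.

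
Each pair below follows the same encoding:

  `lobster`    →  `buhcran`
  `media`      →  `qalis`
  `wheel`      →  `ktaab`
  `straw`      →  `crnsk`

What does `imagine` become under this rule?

l(11)→b(1) and o(14)→u(20) fit y≡15x+18 (mod 26); the inverse of 15 mod 26 is 7. Each letter's alphabet position (a=0..z=25) is mapped through 15·x+18 mod 26 — an affine cipher.
For imagine: i(8)→15·8+18≡8=i; m(12)→15·12+18≡16=q; a(0)→15·0+18≡18=s; g(6)→15·6+18≡4=e; i(8)→15·8+18≡8=i; n(13)→15·13+18≡5=f; e(4)→15·4+18≡0=a (all mod 26).

iqseifa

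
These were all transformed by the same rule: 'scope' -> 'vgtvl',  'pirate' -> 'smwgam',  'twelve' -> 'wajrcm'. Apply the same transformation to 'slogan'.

vptmhv

In scope: s→v is +3, c→g is +4, o→t is +5, p→v is +6 — the shift increases by 1 each position. Letter i (0-indexed) is shifted by i+3, so successive shifts are 3, 4, 5, ….
On slogan: s+3=v, l+4=p, o+5=t, g+6=m, a+7=h, n+8=v.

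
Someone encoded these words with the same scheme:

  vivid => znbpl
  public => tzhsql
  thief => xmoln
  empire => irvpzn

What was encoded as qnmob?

In vivid: v→z is +4, i→n is +5, v→b is +6, i→p is +7 — the shift increases by 1 each position. Letter i (0-indexed) is shifted by i+4, so successive shifts are 4, 5, 6, ….
Reversing it on qnmob: q−4=m, n−5=i, m−6=g, o−7=h, b−8=t.

might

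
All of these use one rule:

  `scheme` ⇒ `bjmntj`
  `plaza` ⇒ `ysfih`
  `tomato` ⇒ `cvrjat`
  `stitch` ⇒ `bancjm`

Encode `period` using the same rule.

Shifts by position in scheme: pos 0: s→b (+9), pos 1: c→j (+7), pos 2: h→m (+5), pos 3: e→n (+9), pos 4: m→t (+7), pos 5: e→j (+5) — repeating every 3. A repeating key of period 3 is used — shifts +9, +7, +5 over and over.
On period: p+9=y, e+7=l, r+5=w, i+9=r, o+7=v, d+5=i.

ylwrvi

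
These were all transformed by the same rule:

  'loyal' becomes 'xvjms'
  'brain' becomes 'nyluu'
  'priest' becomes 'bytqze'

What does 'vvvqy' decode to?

joker

Shifts by position in loyal: pos 0: l→x (+12), pos 1: o→v (+7), pos 2: y→j (+11), pos 3: a→m (+12), pos 4: l→s (+7) — repeating every 3. A repeating key of period 3 is used — shifts +12, +7, +11 over and over.
Undoing it on vvvqy: v−12=j, v−7=o, v−11=k, q−12=e, y−7=r.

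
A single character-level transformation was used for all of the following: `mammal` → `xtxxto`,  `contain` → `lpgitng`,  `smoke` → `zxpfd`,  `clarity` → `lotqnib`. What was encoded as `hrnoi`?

This is an affine cipher: with a=0,…,z=25, each position x becomes (9x+19) mod 26.
Reversing it on hrnoi: h(7)→3·(7−19)≡16=q; r(17)→3·(17−19)≡20=u; n(13)→3·(13−19)≡8=i; o(14)→3·(14−19)≡11=l; i(8)→3·(8−19)≡19=t (all mod 26).

quilt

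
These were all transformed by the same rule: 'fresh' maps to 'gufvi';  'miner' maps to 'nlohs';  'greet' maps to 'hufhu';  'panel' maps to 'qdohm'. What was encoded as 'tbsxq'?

syrup

A repeating key of period 2 is used — shifts +1, +3 over and over.
Undoing it on tbsxq: t−1=s, b−3=y, s−1=r, x−3=u, q−1=p.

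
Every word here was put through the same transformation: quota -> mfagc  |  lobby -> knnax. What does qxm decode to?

ale

The output letters match the input read backwards, each shifted +12: quota reversed is atouq. The word is reversed, then every letter is shifted forward by 12.
Decoding qxm: shift back: q−12=e, x−12=l, m−12=a → ela; then reverse → ale.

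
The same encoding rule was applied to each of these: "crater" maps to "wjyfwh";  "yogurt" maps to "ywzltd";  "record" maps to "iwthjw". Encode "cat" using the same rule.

The output letters match the input read backwards, each shifted +5: crater reversed is retarc. The word is reversed, then every letter is shifted forward by 5.
For cat: reverse → tac; then shift: t+5=y, a+5=f, c+5=h.

yfh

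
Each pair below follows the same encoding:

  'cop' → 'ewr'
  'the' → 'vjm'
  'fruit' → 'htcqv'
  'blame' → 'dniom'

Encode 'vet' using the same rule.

xmv

The shift depends on letter class: consonant c→e is +2, but vowel o→w is +8. Vowels shift forward by 8 and consonants shift forward by 2.
Applying it to vet: v(cons)+2=x, e(vowel)+8=m, t(cons)+2=v.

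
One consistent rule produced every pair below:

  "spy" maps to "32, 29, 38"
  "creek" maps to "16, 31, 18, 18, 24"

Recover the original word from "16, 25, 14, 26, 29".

clamp

s is letter #19 and maps to 32: an offset of 13. Each letter is replaced by its alphabet position (a=1..z=26) + 13.
Reversing it on 16, 25, 14, 26, 29: 16→(16−13)÷1=3=c, 25→(25−13)÷1=12=l, 14→(14−13)÷1=1=a, 26→(26−13)÷1=13=m, 29→(29−13)÷1=16=p.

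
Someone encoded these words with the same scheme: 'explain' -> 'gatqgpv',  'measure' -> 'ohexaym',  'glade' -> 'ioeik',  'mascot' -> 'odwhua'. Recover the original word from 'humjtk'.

In explain: e→g is +2, x→a is +3, p→t is +4, l→q is +5 — the shift increases by 1 each position. Each letter shifts forward by (position + 2), i.e. 2, 3, 4, … — the shift grows by one for each successive letter.
Decoding humjtk: h−2=f, u−3=r, m−4=i, j−5=e, t−6=n, k−7=d.

friend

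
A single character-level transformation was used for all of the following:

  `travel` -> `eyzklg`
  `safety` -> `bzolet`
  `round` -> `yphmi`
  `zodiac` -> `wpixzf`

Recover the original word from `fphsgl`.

Treating letters as 0–25, the rule is x ↦ 3x + 25 (mod 26).
Decoding fphsgl: f(5)→9·(5−25)≡2=c; p(15)→9·(15−25)≡14=o; h(7)→9·(7−25)≡20=u; s(18)→9·(18−25)≡15=p; g(6)→9·(6−25)≡11=l; l(11)→9·(11−25)≡4=e (all mod 26).

couple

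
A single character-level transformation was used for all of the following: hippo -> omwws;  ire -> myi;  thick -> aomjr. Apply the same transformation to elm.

ist

The shift depends on letter class: consonant h→o is +7, but vowel i→m is +4. The rule splits by letter class: vowels +4, consonants +7.
For elm: e(vowel)+4=i, l(cons)+7=s, m(cons)+7=t.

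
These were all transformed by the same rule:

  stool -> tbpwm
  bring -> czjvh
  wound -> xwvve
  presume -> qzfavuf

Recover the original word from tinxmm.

sample

Shifts by position in stool: pos 0: s→t (+1), pos 1: t→b (+8), pos 2: o→p (+1), pos 3: o→w (+8) — repeating every 2. The shifts repeat in a cycle of length 2: positions 0,1,… shift by +1, +8, then the pattern repeats.
Decoding tinxmm: t−1=s, i−8=a, n−1=m, x−8=p, m−1=l, m−8=e.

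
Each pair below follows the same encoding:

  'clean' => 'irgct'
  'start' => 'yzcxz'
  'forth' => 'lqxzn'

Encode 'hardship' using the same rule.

The shift depends on letter class: consonant c→i is +6, but vowel e→g is +2. Two shifts are in play — +2 for a/e/i/o/u, +6 for every other letter.
Applying it to hardship: h(cons)+6=n, a(vowel)+2=c, r(cons)+6=x, d(cons)+6=j, s(cons)+6=y, h(cons)+6=n, i(vowel)+2=k, p(cons)+6=v.

ncxjynkv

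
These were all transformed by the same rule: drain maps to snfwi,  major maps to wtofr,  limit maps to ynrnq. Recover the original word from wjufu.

The output letters match the input read backwards, each shifted +5: drain reversed is niard. The word is reversed, then every letter is shifted forward by 5.
Decoding wjufu: shift back: w−5=r, j−5=e, u−5=p, f−5=a, u−5=p → repap; then reverse → paper.

paper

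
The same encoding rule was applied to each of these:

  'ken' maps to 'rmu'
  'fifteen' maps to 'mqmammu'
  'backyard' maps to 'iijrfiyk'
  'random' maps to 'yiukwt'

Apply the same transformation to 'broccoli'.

The shift depends on letter class: consonant k→r is +7, but vowel e→m is +8. The rule splits by letter class: vowels +8, consonants +7.
For broccoli: b(cons)+7=i, r(cons)+7=y, o(vowel)+8=w, c(cons)+7=j, c(cons)+7=j, o(vowel)+8=w, l(cons)+7=s, i(vowel)+8=q.

iywjjwsq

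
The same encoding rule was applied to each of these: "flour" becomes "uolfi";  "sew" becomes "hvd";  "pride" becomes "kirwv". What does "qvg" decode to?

jet

Each pair mirrors across the alphabet (f↔u, l↔o, o↔l): positions sum to 25. Each letter is replaced by its mirror in the alphabet: a↔z, b↔y, c↔x, and so on (the Atbash cipher).
Decoding qvg: q↔j, v↔e, g↔t.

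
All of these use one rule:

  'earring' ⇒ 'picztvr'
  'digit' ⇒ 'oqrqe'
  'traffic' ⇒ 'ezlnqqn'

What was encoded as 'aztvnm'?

It's a Vigenère-style cipher with numeric key [11,8]: position i shifts by key[i mod 2].
Undoing it on aztvnm: a−11=p, z−8=r, t−11=i, v−8=n, n−11=c, m−8=e.

prince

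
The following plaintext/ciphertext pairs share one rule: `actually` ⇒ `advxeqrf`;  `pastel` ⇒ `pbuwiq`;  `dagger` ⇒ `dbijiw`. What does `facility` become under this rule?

fbelpnzf

Each letter shifts forward by its position index (0, 1, 2, …) — the shift grows by one for each successive letter.
Applying it to facility: f+0=f, a+1=b, c+2=e, i+3=l, l+4=p, i+5=n, t+6=z, y+7=f.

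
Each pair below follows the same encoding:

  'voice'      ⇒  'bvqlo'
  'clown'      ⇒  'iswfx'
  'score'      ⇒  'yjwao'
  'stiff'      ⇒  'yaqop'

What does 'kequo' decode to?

exile

Each letter shifts forward by (position + 6), i.e. 6, 7, 8, … — the shift grows by one for each successive letter.
Decoding kequo: k−6=e, e−7=x, q−8=i, u−9=l, o−10=e.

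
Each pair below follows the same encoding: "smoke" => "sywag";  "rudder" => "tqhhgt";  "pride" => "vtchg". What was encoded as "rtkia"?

track

s(18)→s(18) and m(12)→y(24) fit y≡25x+10 (mod 26); the inverse of 25 mod 26 is 25. This is an affine cipher: with a=0,…,z=25, each position x becomes (25x+10) mod 26.
Undoing it on rtkia: r(17)→25·(17−10)≡19=t; t(19)→25·(19−10)≡17=r; k(10)→25·(10−10)≡0=a; i(8)→25·(8−10)≡2=c; a(0)→25·(0−10)≡10=k (all mod 26).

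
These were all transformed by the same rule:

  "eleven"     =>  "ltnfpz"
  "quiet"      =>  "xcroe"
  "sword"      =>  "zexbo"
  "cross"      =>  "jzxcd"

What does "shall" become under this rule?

In eleven: e→l is +7, l→t is +8, e→n is +9, v→f is +10 — the shift increases by 1 each position. Letter i (0-indexed) is shifted by i+7, so successive shifts are 7, 8, 9, ….
Applying it to shall: s+7=z, h+8=p, a+9=j, l+10=v, l+11=w.

zpjvw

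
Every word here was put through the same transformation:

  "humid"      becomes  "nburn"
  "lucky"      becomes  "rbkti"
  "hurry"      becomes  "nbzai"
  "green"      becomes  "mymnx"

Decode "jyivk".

drama

In humid: h→n is +6, u→b is +7, m→u is +8, i→r is +9 — the shift increases by 1 each position. Letter i (0-indexed) is shifted by i+6, so successive shifts are 6, 7, 8, ….
Undoing it on jyivk: j−6=d, y−7=r, i−8=a, v−9=m, k−10=a.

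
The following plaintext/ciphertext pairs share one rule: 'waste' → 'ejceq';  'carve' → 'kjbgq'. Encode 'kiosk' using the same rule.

Letter i (0-indexed) is shifted by i+8, so successive shifts are 8, 9, 10, ….
Applying it to kiosk: k+8=s, i+9=r, o+10=y, s+11=d, k+12=w.

srydw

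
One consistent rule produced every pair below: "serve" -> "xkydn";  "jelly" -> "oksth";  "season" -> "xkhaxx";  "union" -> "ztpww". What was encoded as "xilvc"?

scent

In serve: s→x is +5, e→k is +6, r→y is +7, v→d is +8 — the shift increases by 1 each position. Letter i (0-indexed) is shifted by i+5, so successive shifts are 5, 6, 7, ….
Decoding xilvc: x−5=s, i−6=c, l−7=e, v−8=n, c−9=t.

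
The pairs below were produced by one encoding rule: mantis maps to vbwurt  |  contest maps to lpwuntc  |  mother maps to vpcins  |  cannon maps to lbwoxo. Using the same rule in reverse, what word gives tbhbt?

Shifts by position in mantis: pos 0: m→v (+9), pos 1: a→b (+1), pos 2: n→w (+9), pos 3: t→u (+1) — repeating every 2. It's a Vigenère-style cipher with numeric key [9,1]: position i shifts by key[i mod 2].
Reversing it on tbhbt: t−9=k, b−1=a, h−9=y, b−1=a, t−9=k.

kayak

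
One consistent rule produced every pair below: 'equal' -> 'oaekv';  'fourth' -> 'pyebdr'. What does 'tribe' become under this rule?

dbslo

Compare letters: e→o is +10, q→a is +10, u→e is +10 — a constant shift. This is a Caesar cipher with shift 10.
On tribe: t+10=d, r+10=b, i+10=s, b+10=l, e+10=o.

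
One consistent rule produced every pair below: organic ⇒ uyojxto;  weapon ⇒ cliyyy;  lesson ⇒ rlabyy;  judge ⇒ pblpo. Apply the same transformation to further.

lbzcrpd

In organic: o→u is +6, r→y is +7, g→o is +8, a→j is +9 — the shift increases by 1 each position. Each letter shifts forward by (position + 6), i.e. 6, 7, 8, … — the shift grows by one for each successive letter.
On further: f+6=l, u+7=b, r+8=z, t+9=c, h+10=r, e+11=p, r+12=d.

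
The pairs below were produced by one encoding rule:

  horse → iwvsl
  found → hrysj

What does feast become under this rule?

xweij

The output letters match the input read backwards, each shifted +4: horse reversed is esroh. Two steps: reverse the string, then apply a Caesar shift of +4.
For feast: reverse → tsaef; then shift: t+4=x, s+4=w, a+4=e, e+4=i, f+4=j.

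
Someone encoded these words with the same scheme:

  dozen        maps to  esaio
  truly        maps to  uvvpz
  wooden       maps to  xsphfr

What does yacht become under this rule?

zedlu

The shifts repeat in a cycle of length 2: positions 0,1,… shift by +1, +4, then the pattern repeats.
On yacht: y+1=z, a+4=e, c+1=d, h+4=l, t+1=u.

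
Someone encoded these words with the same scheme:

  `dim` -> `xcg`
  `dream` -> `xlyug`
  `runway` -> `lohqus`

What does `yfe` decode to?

elk

Compare letters: d→x is +20, i→c is +20, m→g is +20 — a constant shift. It's a constant shift of +20 (ROT20).
Decoding yfe: y−20=e, f−20=l, e−20=k.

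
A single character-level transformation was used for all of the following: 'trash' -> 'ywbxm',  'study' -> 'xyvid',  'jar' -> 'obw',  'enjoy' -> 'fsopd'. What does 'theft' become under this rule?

ymfky

The shift depends on letter class: consonant t→y is +5, but vowel a→b is +1. Two shifts are in play — +1 for a/e/i/o/u, +5 for every other letter.
For theft: t(cons)+5=y, h(cons)+5=m, e(vowel)+1=f, f(cons)+5=k, t(cons)+5=y.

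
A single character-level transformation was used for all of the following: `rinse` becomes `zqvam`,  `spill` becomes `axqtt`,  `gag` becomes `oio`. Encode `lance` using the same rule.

tivkm

This is a Caesar cipher with shift 8.
For lance: l+8=t, a+8=i, n+8=v, c+8=k, e+8=m.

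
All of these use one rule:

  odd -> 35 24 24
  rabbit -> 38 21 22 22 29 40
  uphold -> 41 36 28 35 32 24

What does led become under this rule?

32 25 24

The number is (letter's place in the alphabet, a=1) + 20.
For led: l=12→32, e=5→25, d=4→24.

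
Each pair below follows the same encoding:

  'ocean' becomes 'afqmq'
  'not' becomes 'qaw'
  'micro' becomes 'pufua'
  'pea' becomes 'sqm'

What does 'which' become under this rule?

zkufk

Vowels shift forward by 12 and consonants shift forward by 3.
For which: w(cons)+3=z, h(cons)+3=k, i(vowel)+12=u, c(cons)+3=f, h(cons)+3=k.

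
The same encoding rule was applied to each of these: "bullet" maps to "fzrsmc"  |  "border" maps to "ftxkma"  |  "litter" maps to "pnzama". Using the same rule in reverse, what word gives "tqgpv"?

plain

Each letter shifts forward by (position + 4), i.e. 4, 5, 6, … — the shift grows by one for each successive letter.
Decoding tqgpv: t−4=p, q−5=l, g−6=a, p−7=i, v−8=n.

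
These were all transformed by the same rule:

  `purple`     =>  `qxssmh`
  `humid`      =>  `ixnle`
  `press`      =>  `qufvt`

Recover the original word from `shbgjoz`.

readily

It's a Vigenère-style cipher with numeric key [1,3]: position i shifts by key[i mod 2].
Undoing it on shbgjoz: s−1=r, h−3=e, b−1=a, g−3=d, j−1=i, o−3=l, z−1=y.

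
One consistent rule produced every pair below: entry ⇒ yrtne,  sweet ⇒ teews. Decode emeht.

theme

The output letters match the input read backwards: entry reversed is yrtne. The word is simply reversed.
Undoing it on emeht: then reverse → theme.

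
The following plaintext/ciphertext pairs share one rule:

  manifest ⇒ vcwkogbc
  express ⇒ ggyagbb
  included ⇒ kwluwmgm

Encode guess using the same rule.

pwgbb

The shift depends on letter class: consonant m→v is +9, but vowel a→c is +2. The rule splits by letter class: vowels +2, consonants +9.
Applying it to guess: g(cons)+9=p, u(vowel)+2=w, e(vowel)+2=g, s(cons)+9=b, s(cons)+9=b.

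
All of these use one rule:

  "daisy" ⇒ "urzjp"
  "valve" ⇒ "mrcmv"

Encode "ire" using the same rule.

Compare letters: d→u is +17, a→r is +17, i→z is +17 — a constant shift. Each letter is shifted forward by 17 in the alphabet (a Caesar shift of +17).
Applying it to ire: i+17=z, r+17=i, e+17=v.

ziv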